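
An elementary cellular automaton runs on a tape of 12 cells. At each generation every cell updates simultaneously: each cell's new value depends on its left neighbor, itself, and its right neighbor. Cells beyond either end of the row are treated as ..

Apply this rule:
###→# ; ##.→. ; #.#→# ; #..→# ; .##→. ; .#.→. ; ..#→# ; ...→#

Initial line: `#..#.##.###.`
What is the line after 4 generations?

.##.#..#.#.#
#..#.##.#.#.
.##.#..#.#.#  (repeats generation 1; period 2)
generation 4: #..#.##.#.#.

#..#.##.#.#.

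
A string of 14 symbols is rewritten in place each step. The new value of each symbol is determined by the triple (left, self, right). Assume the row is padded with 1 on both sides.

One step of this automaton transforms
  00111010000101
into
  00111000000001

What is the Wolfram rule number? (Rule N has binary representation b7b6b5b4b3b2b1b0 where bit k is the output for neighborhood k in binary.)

position 3: 111 → 1  (bit 7 = 1)
position 4: 110 → 1  (bit 6 = 1)
position 5: 101 → 0  (bit 5 = 0)
position 0: 100 → 0  (bit 4 = 0)
position 2: 011 → 1  (bit 3 = 1)
position 6: 010 → 0  (bit 2 = 0)
position 1: 001 → 0  (bit 1 = 0)
position 8: 000 → 0  (bit 0 = 0)
bits b7..b0 = 11001000 = 200

200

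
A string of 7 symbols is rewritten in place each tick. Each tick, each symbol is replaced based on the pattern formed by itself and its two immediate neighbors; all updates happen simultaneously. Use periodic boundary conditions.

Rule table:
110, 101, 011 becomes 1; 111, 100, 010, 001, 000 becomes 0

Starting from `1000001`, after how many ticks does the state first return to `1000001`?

1000001

1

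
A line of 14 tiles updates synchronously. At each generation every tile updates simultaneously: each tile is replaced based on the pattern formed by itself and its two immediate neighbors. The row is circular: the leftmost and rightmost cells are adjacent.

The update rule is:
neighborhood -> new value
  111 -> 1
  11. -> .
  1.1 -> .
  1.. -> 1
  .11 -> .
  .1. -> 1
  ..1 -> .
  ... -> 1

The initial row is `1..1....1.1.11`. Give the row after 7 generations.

.1.1111.1.1..1
.1..11..1.11.1
.11...1.1....1
...11.1.1111.1
11....1..11..1
1.111.11...1..
1..1....11.11.

1..1....11.11.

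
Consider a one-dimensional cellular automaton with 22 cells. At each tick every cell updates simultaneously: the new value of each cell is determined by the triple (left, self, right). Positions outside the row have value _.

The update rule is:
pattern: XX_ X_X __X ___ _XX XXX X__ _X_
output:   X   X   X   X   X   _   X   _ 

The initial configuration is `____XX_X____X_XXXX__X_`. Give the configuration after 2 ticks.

X_____XXX__XXXXXXX_XX_

tick 1: XXXXXXX_XXXX_XX__XXX_X
tick 2: X_____XXX__XXXXXXX_XX_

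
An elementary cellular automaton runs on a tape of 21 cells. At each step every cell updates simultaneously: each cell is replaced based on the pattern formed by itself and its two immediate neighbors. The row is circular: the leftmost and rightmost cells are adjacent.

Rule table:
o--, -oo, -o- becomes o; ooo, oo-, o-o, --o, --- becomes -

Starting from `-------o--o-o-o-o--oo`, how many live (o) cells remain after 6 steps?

step 1: o------oo-o-o-o-oo-o-
step 2: oo-----o--o-o-o-o--o-
step 3: o-o----oo-o-o-o-oo-o-
step 4: o-oo---o--o-o-o-o--o-
step 5: o-o-o--oo-o-o-o-oo-o-
step 6: o-o-oo-o--o-o-o-o--o-
count of o: 10

10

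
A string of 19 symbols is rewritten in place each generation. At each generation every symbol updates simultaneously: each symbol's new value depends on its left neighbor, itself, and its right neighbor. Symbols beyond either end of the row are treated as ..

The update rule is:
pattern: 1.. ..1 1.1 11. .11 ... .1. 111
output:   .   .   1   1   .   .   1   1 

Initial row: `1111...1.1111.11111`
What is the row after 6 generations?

...1........11.1111

.111...11.1111.1111
..11....11.1111.111
...1.....11.1111.11
...1......11.1111.1
...1.......11.11111
...1........11.1111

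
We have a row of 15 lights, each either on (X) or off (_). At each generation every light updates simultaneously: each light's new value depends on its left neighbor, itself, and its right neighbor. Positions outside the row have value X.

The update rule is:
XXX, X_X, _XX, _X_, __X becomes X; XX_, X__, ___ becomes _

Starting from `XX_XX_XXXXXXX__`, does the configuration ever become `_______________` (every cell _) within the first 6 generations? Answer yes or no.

no

X_XX_XXXXXXX__X
_XX_XXXXXXX__XX
XX_XXXXXXX__XXX
X_XXXXXXX__XXXX
_XXXXXXX__XXXXX
XXXXXXX__XXXXXX
generation 6 is XXXXXXX__XXXXXX, still not uniform _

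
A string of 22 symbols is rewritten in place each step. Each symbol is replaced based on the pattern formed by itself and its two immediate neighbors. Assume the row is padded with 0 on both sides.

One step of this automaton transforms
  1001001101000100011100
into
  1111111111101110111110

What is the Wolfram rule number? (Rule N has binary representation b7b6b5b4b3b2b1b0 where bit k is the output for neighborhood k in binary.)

position 18: 111 → 1  (bit 7 = 1)
position 7: 110 → 1  (bit 6 = 1)
position 8: 101 → 1  (bit 5 = 1)
position 1: 100 → 1  (bit 4 = 1)
position 6: 011 → 1  (bit 3 = 1)
position 0: 010 → 1  (bit 2 = 1)
position 2: 001 → 1  (bit 1 = 1)
position 11: 000 → 0  (bit 0 = 0)
bits b7..b0 = 11111110 = 254

254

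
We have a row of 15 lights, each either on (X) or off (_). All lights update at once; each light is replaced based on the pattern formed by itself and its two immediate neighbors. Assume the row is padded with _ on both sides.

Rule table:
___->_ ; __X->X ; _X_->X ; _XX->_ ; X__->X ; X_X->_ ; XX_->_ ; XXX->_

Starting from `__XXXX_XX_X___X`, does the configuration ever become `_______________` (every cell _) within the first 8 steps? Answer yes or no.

step 1: _X________XX_XX
step 2: XXX______X_____
step 3: ___X____XXX____
step 4: __XXX__X___X___
step 5: _X___XXXX_XXX__
step 6: XXX_X________X_
step 7: ____XX______XXX
step 8: ___X__X____X___
step 8 is ___X__X____X___, still not uniform _

no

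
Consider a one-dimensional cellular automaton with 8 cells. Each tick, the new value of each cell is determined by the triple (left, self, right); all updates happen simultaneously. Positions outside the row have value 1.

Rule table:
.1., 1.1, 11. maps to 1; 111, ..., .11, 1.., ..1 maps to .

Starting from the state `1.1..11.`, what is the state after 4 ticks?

111...11
..1.....
..1.....  (fixed point — unchanged through tick 4)

..1.....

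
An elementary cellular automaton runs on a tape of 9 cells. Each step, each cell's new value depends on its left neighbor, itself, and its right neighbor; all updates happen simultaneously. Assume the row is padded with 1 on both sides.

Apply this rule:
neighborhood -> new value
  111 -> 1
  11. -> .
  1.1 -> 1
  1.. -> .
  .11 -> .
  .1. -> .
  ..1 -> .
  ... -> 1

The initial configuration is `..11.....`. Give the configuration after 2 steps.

.....111.
.111..1.1

.111..1.1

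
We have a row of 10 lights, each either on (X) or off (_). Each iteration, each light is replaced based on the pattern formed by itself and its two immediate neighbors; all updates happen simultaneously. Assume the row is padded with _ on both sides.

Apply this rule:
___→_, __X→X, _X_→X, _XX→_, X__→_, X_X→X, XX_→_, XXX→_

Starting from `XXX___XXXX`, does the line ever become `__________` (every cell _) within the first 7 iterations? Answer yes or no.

_____X____
____XX____
___X______
__XX______
_X________
XX________
__________
all cells are _ at iteration 7

yes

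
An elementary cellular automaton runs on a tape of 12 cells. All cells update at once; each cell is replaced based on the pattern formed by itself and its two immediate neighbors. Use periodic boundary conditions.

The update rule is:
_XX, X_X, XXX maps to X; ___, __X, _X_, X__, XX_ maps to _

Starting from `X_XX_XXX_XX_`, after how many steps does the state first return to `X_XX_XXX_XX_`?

step 1: _XX_XXX_XX_X
step 2: XX_XXX_XX_X_
step 3: X_XXX_XX_X_X
step 4: _XXX_XX_X_XX
step 5: XXX_XX_X_XX_
step 6: XX_XX_X_XX_X
step 7: X_XX_X_XX_XX
step 8: _XX_X_XX_XXX
step 9: XX_X_XX_XXX_
step 10: X_X_XX_XXX_X
step 11: _X_XX_XXX_XX
step 12: X_XX_XXX_XX_

12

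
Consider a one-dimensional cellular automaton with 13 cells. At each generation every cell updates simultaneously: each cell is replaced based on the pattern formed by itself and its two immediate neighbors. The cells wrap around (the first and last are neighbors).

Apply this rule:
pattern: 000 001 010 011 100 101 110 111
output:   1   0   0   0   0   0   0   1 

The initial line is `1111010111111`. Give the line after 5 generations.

0000010000000

1110000011111
1100111001111
1000010000111
0011000110011
0000010000000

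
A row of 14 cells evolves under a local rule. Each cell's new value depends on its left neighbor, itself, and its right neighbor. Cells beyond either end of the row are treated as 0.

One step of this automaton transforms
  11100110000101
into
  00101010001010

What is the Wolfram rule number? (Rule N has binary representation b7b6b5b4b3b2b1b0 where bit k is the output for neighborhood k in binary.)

position 1: 111 → 0  (bit 7 = 0)
position 2: 110 → 1  (bit 6 = 1)
position 12: 101 → 1  (bit 5 = 1)
position 3: 100 → 0  (bit 4 = 0)
position 0: 011 → 0  (bit 3 = 0)
position 11: 010 → 0  (bit 2 = 0)
position 4: 001 → 1  (bit 1 = 1)
position 8: 000 → 0  (bit 0 = 0)
bits b7..b0 = 01100010 = 98

98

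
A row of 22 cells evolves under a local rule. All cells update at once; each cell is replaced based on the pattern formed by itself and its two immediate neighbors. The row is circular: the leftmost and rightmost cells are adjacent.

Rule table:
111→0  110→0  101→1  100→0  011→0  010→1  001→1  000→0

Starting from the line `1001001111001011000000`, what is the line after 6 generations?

1100001000000000100100

1011010000011100000001
0100110000100000000010
1101000001100000000110
0011000010000000001001
0100000110000000011011
1100001000000000100100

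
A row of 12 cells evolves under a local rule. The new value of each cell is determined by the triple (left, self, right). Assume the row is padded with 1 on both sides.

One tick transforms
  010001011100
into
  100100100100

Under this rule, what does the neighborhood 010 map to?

0

At position 1 the neighborhood is 010; the next row has 0 there.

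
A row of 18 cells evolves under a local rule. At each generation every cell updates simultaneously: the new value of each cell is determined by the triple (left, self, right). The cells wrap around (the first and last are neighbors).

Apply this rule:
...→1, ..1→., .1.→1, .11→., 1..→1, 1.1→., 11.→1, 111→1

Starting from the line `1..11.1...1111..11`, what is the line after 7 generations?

11..11..11..111..1

11..1.111..1111..1
111.1..111..1111..
.11.11..111..1111.
..1..11..111..1111
1.11..11..111..111
1..11..11..111..11
11..11..11..111..1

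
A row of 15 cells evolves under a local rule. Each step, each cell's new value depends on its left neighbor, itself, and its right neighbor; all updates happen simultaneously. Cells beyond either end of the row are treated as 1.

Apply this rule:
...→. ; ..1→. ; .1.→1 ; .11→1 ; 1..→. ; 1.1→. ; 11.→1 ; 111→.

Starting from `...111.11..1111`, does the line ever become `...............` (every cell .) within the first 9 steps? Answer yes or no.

no

step 1: ...1.1.11..1...
step 2: ...1.1.11..1...  (fixed point — unchanged through step 9)
step 9 is ...1.1.11..1..., still not uniform .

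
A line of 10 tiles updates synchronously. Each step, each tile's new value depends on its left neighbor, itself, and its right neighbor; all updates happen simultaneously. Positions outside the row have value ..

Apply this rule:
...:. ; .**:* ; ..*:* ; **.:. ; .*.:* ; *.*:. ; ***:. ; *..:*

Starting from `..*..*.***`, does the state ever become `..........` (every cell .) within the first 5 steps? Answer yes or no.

.*****.*..
**.....**.
*.*...**.*
*.**.**..*
*.*..*.***
step 5 is *.*..*.***, still not uniform .

no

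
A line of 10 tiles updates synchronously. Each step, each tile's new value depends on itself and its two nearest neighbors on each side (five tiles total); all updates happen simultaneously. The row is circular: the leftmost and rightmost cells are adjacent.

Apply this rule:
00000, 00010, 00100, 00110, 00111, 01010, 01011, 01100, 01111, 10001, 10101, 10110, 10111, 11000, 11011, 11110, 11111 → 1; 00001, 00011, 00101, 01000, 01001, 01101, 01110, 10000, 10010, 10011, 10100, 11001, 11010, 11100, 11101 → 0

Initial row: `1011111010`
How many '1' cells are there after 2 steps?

7

step 1: 1111110011
step 2: 1111100011
count of 1: 7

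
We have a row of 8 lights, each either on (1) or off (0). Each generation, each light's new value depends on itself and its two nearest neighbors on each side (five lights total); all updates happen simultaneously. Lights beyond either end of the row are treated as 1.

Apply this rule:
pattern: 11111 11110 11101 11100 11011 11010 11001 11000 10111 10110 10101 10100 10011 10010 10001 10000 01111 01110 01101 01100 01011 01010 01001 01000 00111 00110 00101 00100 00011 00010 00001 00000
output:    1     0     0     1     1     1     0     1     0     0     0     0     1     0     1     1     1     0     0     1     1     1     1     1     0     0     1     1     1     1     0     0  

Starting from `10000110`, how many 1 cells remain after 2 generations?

11101001
10010110
count of 1: 4

4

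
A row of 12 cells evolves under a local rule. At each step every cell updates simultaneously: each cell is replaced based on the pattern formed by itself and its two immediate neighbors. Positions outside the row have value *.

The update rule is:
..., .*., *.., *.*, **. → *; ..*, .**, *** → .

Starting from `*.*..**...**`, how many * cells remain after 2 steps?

5

****..***...
...**...***.
count of *: 5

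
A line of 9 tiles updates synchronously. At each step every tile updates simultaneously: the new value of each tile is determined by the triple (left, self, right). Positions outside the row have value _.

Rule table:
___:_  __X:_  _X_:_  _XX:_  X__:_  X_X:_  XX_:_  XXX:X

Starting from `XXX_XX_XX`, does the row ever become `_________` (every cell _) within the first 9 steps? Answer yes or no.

_X_______
_________
all cells are _ at step 2

yes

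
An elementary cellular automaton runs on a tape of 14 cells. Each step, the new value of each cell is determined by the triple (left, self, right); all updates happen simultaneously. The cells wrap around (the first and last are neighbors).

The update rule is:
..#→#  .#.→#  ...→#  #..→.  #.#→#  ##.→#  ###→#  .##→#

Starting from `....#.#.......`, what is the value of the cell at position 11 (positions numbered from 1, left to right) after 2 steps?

#

step 1: #######.######
step 2: ##############
position 11 holds #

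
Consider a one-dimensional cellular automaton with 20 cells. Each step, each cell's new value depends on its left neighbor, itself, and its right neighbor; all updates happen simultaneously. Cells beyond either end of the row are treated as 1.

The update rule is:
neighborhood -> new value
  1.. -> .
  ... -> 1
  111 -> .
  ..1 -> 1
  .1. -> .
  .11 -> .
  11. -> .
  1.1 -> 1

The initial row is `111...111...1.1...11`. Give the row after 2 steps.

step 1: ....11....11.1..11..
step 2: .111...111..1..1...1

.111...111..1..1...1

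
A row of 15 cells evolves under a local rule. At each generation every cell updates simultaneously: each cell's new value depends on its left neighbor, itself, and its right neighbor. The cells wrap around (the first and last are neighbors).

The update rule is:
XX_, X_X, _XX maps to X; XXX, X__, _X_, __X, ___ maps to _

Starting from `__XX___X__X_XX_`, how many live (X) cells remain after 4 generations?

2

generation 1: __XX_______XXX_
generation 2: __XX_______X_X_
generation 3: __XX________X__
generation 4: __XX___________
count of X: 2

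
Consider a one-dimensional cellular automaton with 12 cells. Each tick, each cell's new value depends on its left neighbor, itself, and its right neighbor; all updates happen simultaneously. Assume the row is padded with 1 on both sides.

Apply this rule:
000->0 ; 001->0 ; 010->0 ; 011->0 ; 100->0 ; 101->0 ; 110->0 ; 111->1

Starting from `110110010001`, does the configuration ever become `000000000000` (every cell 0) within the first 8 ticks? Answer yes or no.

yes

100000000000
000000000000
all cells are 0 at tick 2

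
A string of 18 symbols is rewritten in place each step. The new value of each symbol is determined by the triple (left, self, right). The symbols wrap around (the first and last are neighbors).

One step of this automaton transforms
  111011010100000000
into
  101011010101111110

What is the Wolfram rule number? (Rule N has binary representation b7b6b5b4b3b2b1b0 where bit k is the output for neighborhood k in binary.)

77

position 1: 111 → 0  (bit 7 = 0)
position 2: 110 → 1  (bit 6 = 1)
position 3: 101 → 0  (bit 5 = 0)
position 10: 100 → 0  (bit 4 = 0)
position 0: 011 → 1  (bit 3 = 1)
position 7: 010 → 1  (bit 2 = 1)
position 17: 001 → 0  (bit 1 = 0)
position 11: 000 → 1  (bit 0 = 1)
bits b7..b0 = 01001101 = 77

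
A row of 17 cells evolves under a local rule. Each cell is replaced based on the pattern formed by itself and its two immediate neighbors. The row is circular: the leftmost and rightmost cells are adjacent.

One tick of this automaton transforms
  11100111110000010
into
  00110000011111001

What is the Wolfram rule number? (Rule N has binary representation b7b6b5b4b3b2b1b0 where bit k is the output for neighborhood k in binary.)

113

position 1: 111 → 0  (bit 7 = 0)
position 2: 110 → 1  (bit 6 = 1)
position 16: 101 → 1  (bit 5 = 1)
position 3: 100 → 1  (bit 4 = 1)
position 0: 011 → 0  (bit 3 = 0)
position 15: 010 → 0  (bit 2 = 0)
position 4: 001 → 0  (bit 1 = 0)
position 11: 000 → 1  (bit 0 = 1)
bits b7..b0 = 01110001 = 113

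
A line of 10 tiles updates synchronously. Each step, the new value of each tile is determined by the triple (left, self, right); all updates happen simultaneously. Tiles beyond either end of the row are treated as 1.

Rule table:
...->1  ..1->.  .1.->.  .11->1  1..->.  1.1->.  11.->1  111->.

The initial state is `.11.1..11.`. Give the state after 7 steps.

.11.11.11.

.11....11.
.11.11.11.
.11.11.11.  (fixed point — unchanged through step 7)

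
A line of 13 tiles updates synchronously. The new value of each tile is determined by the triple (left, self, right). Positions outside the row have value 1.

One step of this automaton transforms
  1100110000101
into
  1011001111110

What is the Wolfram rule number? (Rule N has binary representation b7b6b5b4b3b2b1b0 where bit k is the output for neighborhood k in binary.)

183

position 0: 111 → 1  (bit 7 = 1)
position 1: 110 → 0  (bit 6 = 0)
position 11: 101 → 1  (bit 5 = 1)
position 2: 100 → 1  (bit 4 = 1)
position 4: 011 → 0  (bit 3 = 0)
position 10: 010 → 1  (bit 2 = 1)
position 3: 001 → 1  (bit 1 = 1)
position 7: 000 → 1  (bit 0 = 1)
bits b7..b0 = 10110111 = 183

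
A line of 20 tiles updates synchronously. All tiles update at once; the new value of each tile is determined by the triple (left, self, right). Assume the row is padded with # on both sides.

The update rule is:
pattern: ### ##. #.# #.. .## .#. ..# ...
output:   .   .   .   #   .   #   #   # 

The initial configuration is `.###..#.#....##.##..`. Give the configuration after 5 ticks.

....#########.....##

tick 1: ....###.#####.....##
tick 2: ####.........#####..
tick 3: ....#########.....##
tick 4: ####.........#####..  (repeats tick 2; period 2)
tick 5: ....#########.....##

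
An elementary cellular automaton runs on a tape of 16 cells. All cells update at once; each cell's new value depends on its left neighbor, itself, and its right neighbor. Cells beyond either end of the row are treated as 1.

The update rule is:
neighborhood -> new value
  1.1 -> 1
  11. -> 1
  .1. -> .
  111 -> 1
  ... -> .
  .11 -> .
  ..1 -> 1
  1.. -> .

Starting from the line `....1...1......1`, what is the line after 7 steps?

...1...1......1.
..1...1......1.1
.1...1......1.1.
1...1......1.1.1
1..1......1.1.1.
1.1......1.1.1.1
11......1.1.1.1.

11......1.1.1.1.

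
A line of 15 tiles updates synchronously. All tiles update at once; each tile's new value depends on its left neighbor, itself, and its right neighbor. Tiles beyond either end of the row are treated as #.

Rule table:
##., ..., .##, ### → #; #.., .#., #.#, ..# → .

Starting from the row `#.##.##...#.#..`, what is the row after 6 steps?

#.##.##...####.

#.##.##.#......
#.##.##...####.
#.##.##.#.####.
#.##.##...####.  (repeats step 2; period 2)
step 6: #.##.##...####.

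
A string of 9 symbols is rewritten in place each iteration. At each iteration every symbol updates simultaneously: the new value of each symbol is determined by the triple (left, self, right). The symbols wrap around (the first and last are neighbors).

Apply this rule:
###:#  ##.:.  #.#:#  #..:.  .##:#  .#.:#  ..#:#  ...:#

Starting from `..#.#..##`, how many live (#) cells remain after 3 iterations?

.####.##.
####.##..
###.##..#
count of #: 6

6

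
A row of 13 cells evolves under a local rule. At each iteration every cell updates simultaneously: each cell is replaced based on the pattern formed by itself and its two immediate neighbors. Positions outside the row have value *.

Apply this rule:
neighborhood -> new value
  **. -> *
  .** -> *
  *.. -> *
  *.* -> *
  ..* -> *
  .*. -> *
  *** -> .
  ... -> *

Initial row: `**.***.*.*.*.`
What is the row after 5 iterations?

.***.********

iteration 1: .***.********
iteration 2: **.***.......
iteration 3: .***.********  (repeats iteration 1; period 2)
iteration 5: .***.********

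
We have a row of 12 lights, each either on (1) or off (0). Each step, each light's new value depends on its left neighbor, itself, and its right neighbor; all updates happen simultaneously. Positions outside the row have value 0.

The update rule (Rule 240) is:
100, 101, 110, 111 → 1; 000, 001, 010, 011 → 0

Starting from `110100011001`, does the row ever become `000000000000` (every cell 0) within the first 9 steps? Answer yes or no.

no

011010001100
001101000110
000110100011
000011010001
000001101000
000000110100
000000011010
000000001101
000000000110
step 9 is 000000000110, still not uniform 0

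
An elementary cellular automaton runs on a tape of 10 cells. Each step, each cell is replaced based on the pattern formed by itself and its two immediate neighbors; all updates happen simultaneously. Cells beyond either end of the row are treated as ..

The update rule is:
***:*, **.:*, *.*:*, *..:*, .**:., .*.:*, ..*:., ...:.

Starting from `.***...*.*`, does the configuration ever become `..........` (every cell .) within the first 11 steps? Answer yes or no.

..***..***
...***..**
....***..*
.....***.*
......****
.......***
........**
.........*
.........*  (fixed point — unchanged through step 11)
step 11 is .........*, still not uniform .

no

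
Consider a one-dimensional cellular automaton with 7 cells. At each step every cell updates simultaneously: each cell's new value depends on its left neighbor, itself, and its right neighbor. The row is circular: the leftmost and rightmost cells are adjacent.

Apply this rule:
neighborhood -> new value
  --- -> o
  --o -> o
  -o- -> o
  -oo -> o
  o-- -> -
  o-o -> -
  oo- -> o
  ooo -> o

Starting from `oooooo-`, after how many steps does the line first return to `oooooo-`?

step 1: oooooo-

1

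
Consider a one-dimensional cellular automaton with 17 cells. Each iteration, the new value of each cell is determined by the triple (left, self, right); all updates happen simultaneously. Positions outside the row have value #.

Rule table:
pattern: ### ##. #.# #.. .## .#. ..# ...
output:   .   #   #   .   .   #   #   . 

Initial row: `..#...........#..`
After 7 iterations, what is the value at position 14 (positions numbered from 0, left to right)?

.##..........##.#
#.#.........#.##.
###........###.##
..#.......#..##..
.##......##.#.#.#
#.#.....#.######.
###....###.....##
position 14 holds .

.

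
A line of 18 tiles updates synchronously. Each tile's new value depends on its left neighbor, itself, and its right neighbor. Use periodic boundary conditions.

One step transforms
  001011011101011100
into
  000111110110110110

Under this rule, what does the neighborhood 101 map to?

1

At position 3 the neighborhood is 101; the next row has 1 there.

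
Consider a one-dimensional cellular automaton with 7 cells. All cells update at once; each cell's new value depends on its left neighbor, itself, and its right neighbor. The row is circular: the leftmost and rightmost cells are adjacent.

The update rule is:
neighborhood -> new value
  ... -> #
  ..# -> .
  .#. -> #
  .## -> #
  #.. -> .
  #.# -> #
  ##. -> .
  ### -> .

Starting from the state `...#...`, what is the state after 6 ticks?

...#.##

##.#.##
..####.
#.#....
###.##.
#..##.#
...#.##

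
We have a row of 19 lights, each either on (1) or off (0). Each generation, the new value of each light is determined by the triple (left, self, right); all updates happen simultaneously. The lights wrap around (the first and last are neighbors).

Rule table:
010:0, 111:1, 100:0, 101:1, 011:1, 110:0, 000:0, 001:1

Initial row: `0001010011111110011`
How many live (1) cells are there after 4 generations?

0010100111111100110
0101001111111001100
1010011111110011000
0100111111100110001
count of 1: 11

11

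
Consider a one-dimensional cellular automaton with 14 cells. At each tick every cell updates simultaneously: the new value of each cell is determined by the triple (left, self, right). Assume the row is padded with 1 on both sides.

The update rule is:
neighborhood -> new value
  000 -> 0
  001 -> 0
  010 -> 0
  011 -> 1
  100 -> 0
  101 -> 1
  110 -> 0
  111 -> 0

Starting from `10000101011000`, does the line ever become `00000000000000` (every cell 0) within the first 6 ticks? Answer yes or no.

yes

tick 1: 00000010110000
tick 2: 00000001100000
tick 3: 00000001000000
tick 4: 00000000000000
all cells are 0 at tick 4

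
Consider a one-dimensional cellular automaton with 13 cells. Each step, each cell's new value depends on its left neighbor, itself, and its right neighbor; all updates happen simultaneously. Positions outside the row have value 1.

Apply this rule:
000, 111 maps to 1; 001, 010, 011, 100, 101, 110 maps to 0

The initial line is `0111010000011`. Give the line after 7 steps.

step 1: 0010000111001
step 2: 0000110010000
step 3: 0110000000110
step 4: 0000111110000
step 5: 0110011100110
step 6: 0000001000000
step 7: 0111100011110

0111100011110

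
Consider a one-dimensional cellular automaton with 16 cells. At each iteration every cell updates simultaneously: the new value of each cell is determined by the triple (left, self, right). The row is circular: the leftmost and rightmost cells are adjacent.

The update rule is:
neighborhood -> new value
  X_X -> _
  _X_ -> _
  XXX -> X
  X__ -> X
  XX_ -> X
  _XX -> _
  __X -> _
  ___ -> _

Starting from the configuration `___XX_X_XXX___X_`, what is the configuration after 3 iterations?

iteration 1: ____X____XXX___X
iteration 2: X____X____XXX___
iteration 3: _X____X____XXX__

_X____X____XXX__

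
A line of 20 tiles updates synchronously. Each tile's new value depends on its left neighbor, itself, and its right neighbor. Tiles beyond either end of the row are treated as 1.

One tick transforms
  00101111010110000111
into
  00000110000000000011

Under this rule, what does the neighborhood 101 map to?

0

At position 3 the neighborhood is 101; the next row has 0 there.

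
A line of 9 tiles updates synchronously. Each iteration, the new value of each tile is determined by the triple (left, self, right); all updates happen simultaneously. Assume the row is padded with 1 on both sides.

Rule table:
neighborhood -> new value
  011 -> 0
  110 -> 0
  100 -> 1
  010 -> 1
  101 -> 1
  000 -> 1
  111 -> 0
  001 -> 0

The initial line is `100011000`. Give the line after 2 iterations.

100110001

011000110
100110001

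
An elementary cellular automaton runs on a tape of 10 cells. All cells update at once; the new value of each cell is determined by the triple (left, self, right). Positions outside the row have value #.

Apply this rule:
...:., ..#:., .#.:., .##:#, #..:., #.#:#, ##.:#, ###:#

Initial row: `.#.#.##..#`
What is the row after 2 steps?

##.####..#

#.#.###..#
##.####..#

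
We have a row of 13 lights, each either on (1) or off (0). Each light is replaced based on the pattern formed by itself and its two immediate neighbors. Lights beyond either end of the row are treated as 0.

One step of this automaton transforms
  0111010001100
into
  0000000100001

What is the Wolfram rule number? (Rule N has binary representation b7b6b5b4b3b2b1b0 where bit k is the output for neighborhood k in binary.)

1

position 2: 111 → 0  (bit 7 = 0)
position 3: 110 → 0  (bit 6 = 0)
position 4: 101 → 0  (bit 5 = 0)
position 6: 100 → 0  (bit 4 = 0)
position 1: 011 → 0  (bit 3 = 0)
position 5: 010 → 0  (bit 2 = 0)
position 0: 001 → 0  (bit 1 = 0)
position 7: 000 → 1  (bit 0 = 1)
bits b7..b0 = 00000001 = 1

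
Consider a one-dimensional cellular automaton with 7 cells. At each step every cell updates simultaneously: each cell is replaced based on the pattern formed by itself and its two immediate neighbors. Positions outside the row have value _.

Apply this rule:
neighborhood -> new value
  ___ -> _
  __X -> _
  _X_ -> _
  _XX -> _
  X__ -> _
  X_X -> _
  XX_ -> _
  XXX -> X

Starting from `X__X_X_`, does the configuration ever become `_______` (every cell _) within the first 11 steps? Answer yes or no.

_______
all cells are _ at step 1

yes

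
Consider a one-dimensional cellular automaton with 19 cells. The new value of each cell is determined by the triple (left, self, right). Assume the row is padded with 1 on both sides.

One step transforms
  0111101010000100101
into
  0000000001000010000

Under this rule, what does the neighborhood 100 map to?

1

At position 9 the neighborhood is 100; the next row has 1 there.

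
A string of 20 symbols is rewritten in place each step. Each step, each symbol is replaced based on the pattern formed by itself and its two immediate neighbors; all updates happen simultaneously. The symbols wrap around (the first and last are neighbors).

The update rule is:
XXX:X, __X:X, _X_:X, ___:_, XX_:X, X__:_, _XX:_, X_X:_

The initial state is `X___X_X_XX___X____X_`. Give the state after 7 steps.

X_X_X_X__X_X_X_XX_X_

X__XX_X__X__XX___XX_
X_X_X_X_XX_X_X__X_X_
X_X_X_X__X_X_X_XX_X_
X_X_X_X_XX_X_X__X_X_  (repeats step 2; period 2)
step 7: X_X_X_X__X_X_X_XX_X_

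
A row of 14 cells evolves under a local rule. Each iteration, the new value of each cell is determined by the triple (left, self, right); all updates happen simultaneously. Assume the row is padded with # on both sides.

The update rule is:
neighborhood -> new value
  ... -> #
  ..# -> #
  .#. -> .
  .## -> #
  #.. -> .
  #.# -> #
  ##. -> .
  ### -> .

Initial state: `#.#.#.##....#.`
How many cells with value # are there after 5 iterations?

.#.#.##..###.#
#.#.##..##..##
.#.##..##..##.
#.##..##..##.#
.##..##..##.##
count of #: 8

8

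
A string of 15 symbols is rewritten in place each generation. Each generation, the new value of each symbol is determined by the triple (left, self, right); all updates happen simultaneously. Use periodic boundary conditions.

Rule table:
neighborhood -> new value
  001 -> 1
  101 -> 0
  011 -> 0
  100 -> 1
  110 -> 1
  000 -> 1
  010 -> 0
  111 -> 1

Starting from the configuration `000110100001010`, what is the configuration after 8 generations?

generation 1: 111010011110001
generation 2: 111001101111110
generation 3: 011110100111110
generation 4: 101110011011111
generation 5: 100111101001111
generation 6: 111011100110111
generation 7: 111001111010011
generation 8: 111110111001101

111110111001101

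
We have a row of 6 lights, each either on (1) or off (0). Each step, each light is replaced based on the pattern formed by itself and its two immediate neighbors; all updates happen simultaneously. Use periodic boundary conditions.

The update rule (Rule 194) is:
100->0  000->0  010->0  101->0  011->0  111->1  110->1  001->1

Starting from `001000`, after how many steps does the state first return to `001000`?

step 1: 010000
step 2: 100000
step 3: 000001
step 4: 000010
step 5: 000100
step 6: 001000

6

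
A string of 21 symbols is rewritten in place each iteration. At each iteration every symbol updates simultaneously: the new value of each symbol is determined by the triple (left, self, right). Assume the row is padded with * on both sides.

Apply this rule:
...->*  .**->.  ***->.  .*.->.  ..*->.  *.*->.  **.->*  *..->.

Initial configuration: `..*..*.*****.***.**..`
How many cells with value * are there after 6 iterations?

9

...........*...*..*..
.*********...*.......
.........*.*...*****.
.*******.....*.....*.
.......*.***...***...
.*****.....*.*...*.*.
count of *: 9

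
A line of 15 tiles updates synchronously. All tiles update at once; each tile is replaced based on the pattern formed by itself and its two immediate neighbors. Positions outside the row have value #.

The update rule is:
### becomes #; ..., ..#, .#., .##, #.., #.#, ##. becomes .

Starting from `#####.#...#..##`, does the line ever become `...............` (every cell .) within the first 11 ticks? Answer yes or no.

tick 1: ####..........#
tick 2: ###............
tick 3: ##.............
tick 4: #..............
tick 5: ...............
all cells are . at tick 5

yes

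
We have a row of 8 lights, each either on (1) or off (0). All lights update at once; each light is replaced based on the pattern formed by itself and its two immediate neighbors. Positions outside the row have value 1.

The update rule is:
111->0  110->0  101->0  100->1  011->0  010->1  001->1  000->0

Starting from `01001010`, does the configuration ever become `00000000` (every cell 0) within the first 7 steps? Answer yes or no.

yes

01111010
00000010
10000110
01001000
01111101
00000000
all cells are 0 at step 6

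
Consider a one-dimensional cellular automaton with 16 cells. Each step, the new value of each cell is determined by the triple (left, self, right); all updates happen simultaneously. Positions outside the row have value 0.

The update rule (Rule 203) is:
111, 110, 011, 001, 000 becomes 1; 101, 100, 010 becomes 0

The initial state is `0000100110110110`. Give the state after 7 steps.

1111011110110110

1111001110110110
1111011110110110
1111011110110110  (fixed point — unchanged through step 7)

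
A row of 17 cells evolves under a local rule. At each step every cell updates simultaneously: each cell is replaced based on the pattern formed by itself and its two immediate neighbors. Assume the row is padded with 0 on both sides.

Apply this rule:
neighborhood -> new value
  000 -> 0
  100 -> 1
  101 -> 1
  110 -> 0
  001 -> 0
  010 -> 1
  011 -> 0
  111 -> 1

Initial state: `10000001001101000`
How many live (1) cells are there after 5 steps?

5

11000001100011100
00100000010001010
00110000011001111
00001000000100110
00001100000110001
count of 1: 5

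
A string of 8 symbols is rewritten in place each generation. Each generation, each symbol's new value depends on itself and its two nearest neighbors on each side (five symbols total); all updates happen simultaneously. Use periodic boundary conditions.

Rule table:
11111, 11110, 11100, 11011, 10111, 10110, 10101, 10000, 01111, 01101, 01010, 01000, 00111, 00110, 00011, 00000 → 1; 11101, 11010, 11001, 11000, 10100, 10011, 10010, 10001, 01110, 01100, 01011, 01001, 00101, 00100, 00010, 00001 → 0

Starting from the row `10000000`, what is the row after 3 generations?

11111100

01111100
11111100
11111100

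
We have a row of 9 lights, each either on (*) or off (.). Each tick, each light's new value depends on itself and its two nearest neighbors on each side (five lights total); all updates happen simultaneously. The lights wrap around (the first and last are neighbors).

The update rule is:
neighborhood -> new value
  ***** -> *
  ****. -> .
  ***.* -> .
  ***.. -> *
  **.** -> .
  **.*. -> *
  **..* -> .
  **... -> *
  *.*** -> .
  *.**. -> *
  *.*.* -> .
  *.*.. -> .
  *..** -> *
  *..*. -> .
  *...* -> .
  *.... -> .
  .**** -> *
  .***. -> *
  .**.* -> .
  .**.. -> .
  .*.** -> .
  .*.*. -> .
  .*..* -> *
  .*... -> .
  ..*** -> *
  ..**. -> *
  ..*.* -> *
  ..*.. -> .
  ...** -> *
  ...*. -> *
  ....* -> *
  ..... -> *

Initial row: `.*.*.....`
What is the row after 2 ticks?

**....***
.**.*****

.**.*****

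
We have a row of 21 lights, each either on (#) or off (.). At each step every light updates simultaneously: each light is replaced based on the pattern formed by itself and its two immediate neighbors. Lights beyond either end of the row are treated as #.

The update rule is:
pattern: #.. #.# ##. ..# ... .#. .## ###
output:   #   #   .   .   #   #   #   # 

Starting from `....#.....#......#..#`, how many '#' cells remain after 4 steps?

###.#####.######.##.#
##.#####.######.##.##
#.#####.######.##.###
.#####.######.##.####
count of #: 17

17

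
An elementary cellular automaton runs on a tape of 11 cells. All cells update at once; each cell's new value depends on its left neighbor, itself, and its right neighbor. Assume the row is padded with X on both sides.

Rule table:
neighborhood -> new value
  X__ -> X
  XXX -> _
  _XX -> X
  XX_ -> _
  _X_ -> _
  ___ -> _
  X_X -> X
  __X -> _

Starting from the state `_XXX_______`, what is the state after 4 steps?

XX__X______
__X__X_____
X__X__X____
_X__X__X___

_X__X__X___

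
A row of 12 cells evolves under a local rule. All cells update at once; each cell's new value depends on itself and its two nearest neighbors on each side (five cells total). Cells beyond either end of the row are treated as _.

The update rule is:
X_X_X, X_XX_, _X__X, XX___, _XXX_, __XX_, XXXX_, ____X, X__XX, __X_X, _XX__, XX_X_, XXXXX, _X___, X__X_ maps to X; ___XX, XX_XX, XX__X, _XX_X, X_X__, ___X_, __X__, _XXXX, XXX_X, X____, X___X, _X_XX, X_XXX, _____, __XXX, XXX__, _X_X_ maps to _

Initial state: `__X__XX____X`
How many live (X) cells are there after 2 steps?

X__XXXXX_X__
_XX__XX_X_X_
count of X: 6

6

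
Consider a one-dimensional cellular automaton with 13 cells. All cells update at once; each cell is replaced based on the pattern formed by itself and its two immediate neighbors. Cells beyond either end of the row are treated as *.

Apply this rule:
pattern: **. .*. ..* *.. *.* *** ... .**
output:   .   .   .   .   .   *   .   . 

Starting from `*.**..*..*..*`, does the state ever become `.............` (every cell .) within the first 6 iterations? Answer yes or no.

.............
all cells are . at iteration 1

yes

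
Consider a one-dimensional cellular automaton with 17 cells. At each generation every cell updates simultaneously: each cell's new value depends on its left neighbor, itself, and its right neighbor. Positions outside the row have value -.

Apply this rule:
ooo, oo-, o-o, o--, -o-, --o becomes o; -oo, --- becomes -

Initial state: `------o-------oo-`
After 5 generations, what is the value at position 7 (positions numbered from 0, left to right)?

o

-----ooo-----o-oo
----o-ooo---ooo-o
---ooo-ooo-o-oooo
--o-ooo-ooooo-ooo
-ooo-ooo-ooooo-oo
position 7 holds o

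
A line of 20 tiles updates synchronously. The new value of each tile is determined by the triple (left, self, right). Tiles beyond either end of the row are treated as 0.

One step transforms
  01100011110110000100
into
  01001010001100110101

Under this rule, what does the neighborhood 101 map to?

At position 10 the neighborhood is 101; the next row has 1 there.

1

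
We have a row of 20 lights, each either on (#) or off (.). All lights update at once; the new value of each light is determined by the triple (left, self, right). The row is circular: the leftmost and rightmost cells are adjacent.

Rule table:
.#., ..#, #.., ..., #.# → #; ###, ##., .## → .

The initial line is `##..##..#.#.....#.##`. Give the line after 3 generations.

..##..############..

..##..############..
##..##............##
..##..############..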